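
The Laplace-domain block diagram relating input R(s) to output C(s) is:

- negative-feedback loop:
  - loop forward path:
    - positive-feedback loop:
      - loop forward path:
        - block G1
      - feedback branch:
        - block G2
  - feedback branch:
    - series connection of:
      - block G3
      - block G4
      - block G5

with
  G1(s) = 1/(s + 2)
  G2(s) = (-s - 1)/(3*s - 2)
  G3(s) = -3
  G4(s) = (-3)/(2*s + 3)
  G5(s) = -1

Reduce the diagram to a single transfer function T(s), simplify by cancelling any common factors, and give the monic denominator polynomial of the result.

Answer: s^3 + 19*s^2/6 - 3*s + 3/2

Working:
1. close the feedback loop around G1, G2, giving (3*s - 2)/(3*s^2 + 5*s - 3)
2. reduce the series chain G3, G4, G5, giving (-9)/(2*s + 3)
3. reduce the feedback loop with forward [G1/(1-G1*G2)] and return (G3*G4*G5), giving (6*s^2 + 5*s - 6)/(6*s^3 + 19*s^2 - 18*s + 9)
T(s) is the step-3 result (common factors already cancelled). Leading coefficient of the denominator: 6. Divide through by 6 for the monic polynomial.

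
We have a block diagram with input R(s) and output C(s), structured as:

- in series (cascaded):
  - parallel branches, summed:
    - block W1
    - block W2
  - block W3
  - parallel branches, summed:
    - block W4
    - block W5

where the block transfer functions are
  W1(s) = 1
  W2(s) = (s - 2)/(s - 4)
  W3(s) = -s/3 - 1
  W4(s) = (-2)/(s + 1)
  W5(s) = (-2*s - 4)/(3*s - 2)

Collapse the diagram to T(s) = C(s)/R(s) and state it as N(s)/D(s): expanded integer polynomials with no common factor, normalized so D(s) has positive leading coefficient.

Reducing step by step:

1. parallel reduction of W1, W2, giving (2*s - 6)/(s - 4)
2. sum the parallel branches W4, W5, giving (-2*s^2 - 12*s)/(3*s^2 + s - 2)
3. multiply (W1+W2), W3, (W4+W5) (series), which is the overall transfer function T(s) = C(s)/R(s) in lowest terms

Answer: (4*s^4 + 24*s^3 - 36*s^2 - 216*s)/(9*s^3 - 33*s^2 - 18*s + 24)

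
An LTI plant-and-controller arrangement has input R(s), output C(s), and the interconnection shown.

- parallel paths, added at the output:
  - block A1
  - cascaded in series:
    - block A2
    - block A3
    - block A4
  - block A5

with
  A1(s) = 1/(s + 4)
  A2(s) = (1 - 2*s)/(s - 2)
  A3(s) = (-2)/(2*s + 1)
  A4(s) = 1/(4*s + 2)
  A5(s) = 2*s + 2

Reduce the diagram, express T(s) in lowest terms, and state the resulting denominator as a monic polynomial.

First reduce the diagram to T(s).

Step 1 - combine A2, A3, A4 in series; result (2*s - 1)/(4*s^3 - 4*s^2 - 7*s - 2)
Step 2 - reduce the parallel group A1, (A2*A3*A4), A5; result (8*s^5 + 32*s^4 - 18*s^3 - 108*s^2 - 76*s - 22)/(4*s^4 + 12*s^3 - 23*s^2 - 30*s - 8)
No further cancellation is possible in the step-2 result, so that is T(s). Its denominator becomes monic after dividing by the leading coefficient 4.

Answer: s^4 + 3*s^3 - 23*s^2/4 - 15*s/2 - 2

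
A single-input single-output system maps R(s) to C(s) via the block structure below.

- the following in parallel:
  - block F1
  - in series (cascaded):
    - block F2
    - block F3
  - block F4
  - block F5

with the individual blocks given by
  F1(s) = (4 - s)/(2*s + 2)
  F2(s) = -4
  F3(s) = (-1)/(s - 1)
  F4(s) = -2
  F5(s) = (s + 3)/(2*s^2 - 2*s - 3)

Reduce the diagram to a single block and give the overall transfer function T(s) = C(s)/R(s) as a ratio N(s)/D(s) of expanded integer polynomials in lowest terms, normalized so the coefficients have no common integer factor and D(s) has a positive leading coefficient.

Step 1: series reduction of F2, F3 = 4/(s - 1)
Step 2: add F1, (F2*F3), F4, F5 (parallel), which is the overall transfer function T(s) = C(s)/R(s) in lowest terms

Final answer: (-10*s^4 + 38*s^3 + 11*s^2 - 57*s - 30)/(4*s^4 - 4*s^3 - 10*s^2 + 4*s + 6)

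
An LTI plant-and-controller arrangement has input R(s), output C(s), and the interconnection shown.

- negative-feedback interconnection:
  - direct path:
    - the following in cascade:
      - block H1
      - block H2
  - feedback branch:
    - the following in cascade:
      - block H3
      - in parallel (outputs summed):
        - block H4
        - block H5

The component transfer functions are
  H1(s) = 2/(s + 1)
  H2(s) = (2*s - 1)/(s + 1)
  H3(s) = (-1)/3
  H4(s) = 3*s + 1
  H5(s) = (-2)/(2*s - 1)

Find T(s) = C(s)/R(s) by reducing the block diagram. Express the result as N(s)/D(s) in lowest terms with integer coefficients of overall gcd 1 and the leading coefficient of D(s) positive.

First reduce the diagram to T(s).

Step 1 - cascade H1, H2 -> (4*s - 2)/(s^2 + 2*s + 1)
Step 2 - sum the parallel branches H4, H5 -> (6*s^2 - s - 3)/(2*s - 1)
Step 3 - multiply H3, (H4+H5) (series) -> (-6*s^2 + s + 3)/(6*s - 3)
Step 4 - apply the feedback formula to (H1*H2), (H3*(H4+H5)), which is the overall transfer function T(s) = C(s)/R(s) in lowest terms

Answer: (6 - 12*s)/(9*s^2 - 8*s - 9)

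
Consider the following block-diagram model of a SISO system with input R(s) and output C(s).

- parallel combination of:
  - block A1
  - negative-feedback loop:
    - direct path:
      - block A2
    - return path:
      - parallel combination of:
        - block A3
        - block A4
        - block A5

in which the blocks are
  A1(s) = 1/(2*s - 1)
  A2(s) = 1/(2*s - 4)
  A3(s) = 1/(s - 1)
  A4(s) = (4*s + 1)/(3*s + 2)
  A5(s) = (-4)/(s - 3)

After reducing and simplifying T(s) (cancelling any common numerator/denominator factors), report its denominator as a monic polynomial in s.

(1) add A3, A4, A5 (parallel) = (4*s^3 - 24*s^2 + 5*s + 5)/(3*s^3 - 10*s^2 + s + 6)
(2) feedback reduction of A2, (A3+A4+A5) = (3*s^3 - 10*s^2 + s + 6)/(6*s^4 - 28*s^3 + 18*s^2 + 13*s - 19)
(3) parallel reduction of A1, [A2/(1+A2*(A3+A4+A5))] = (12*s^4 - 51*s^3 + 30*s^2 + 24*s - 25)/(12*s^5 - 62*s^4 + 64*s^3 + 8*s^2 - 51*s + 19)
That last expression is T(s), already simplified. Scaling its denominator by 1/12 (the reciprocal of the leading coefficient) yields the monic denominator.

Therefore the answer is s^5 - 31*s^4/6 + 16*s^3/3 + 2*s^2/3 - 17*s/4 + 19/12.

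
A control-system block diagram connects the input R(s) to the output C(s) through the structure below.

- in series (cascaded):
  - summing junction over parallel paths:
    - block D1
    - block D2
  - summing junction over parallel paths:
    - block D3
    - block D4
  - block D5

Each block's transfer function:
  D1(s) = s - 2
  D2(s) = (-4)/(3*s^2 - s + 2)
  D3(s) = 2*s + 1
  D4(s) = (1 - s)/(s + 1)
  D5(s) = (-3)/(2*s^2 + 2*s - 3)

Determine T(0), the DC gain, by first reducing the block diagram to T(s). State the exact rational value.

[1] add D1, D2 (parallel) -> (3*s^3 - 7*s^2 + 4*s - 8)/(3*s^2 - s + 2)
[2] add D3, D4 (parallel) -> (2*s^2 + 2*s + 2)/(s + 1)
[3] series reduction of (D1+D2), (D3+D4), D5 -> (-18*s^5 + 24*s^4 + 66*s^2 + 24*s + 48)/(6*s^5 + 10*s^4 - 3*s^3 + s - 6)
Step 3 gives the overall T(s). Then T(0) = 48/(-6) = -8.

Therefore the answer is -8.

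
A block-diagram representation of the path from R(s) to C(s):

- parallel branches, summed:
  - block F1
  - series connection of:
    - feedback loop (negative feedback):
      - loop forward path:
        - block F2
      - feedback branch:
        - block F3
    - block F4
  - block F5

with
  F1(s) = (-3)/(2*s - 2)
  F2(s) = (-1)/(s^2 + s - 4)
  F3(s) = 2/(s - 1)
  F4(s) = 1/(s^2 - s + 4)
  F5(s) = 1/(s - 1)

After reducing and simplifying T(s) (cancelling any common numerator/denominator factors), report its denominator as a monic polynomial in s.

First reduce the diagram to T(s).

(1) feedback reduction of F2, F3; result (1 - s)/(s^3 - 5*s + 2)
(2) series reduction of [F2/(1+F2*F3)], F4; result (1 - s)/(s^5 - s^4 - s^3 + 7*s^2 - 22*s + 8)
(3) parallel reduction of F1, ([F2/(1+F2*F3)]*F4), F5; result (-s^5 + s^4 + s^3 - 9*s^2 + 26*s - 10)/(2*s^6 - 4*s^5 + 16*s^3 - 58*s^2 + 60*s - 16)
T(s) is the step-3 result (common factors already cancelled). Leading coefficient of the denominator: 2. Divide through by 2 for the monic polynomial.

Answer: s^6 - 2*s^5 + 8*s^3 - 29*s^2 + 30*s - 8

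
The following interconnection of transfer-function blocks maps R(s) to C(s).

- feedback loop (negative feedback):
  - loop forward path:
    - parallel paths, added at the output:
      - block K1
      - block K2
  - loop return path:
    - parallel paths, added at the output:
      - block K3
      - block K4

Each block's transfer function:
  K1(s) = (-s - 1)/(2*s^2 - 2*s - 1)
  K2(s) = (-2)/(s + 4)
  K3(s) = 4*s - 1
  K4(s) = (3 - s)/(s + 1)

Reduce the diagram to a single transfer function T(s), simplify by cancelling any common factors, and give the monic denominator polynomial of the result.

(1) combine K1, K2 in parallel = (-5*s^2 - s - 2)/(2*s^3 + 6*s^2 - 9*s - 4)
(2) sum the parallel branches K3, K4 = (4*s^2 + 2*s + 2)/(s + 1)
(3) reduce the feedback loop with forward (K1+K2) and return (K3+K4) = (5*s^3 + 6*s^2 + 3*s + 2)/(18*s^4 + 6*s^3 + 23*s^2 + 19*s + 8)
That last expression is T(s), already simplified. Scaling its denominator by 1/18 (the reciprocal of the leading coefficient) yields the monic denominator.

Hence the answer: s^4 + s^3/3 + 23*s^2/18 + 19*s/18 + 4/9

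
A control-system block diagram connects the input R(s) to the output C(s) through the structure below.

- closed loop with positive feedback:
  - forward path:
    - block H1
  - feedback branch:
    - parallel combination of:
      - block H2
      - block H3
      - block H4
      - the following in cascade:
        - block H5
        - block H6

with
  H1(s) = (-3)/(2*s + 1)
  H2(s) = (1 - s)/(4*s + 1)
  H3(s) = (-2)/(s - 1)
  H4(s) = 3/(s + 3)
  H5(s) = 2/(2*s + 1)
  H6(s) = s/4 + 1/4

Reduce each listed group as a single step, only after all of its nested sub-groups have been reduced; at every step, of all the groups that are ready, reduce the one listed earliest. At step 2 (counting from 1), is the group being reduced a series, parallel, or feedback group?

The answer is parallel.

Reasoning:
1. cascade H5, H6
2. sum the parallel branches H2, H3, H4, (H5*H6)
3. close the feedback loop around H1, (H2+H3+H4+(H5*H6))
Step 2: parallel.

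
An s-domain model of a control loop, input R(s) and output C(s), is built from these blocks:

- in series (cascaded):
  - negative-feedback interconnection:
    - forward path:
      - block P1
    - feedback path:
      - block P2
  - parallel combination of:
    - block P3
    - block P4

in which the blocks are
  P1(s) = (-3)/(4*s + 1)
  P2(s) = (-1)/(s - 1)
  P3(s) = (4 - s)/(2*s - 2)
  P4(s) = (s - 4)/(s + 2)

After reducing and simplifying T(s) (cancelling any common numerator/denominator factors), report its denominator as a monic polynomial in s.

First reduce the diagram to T(s).

Step 1. apply the feedback formula to P1, P2 -> (3 - 3*s)/(4*s^2 - 3*s + 2)
Step 2. parallel reduction of P3, P4 -> (s^2 - 8*s + 16)/(2*s^2 + 2*s - 4)
Step 3. multiply [P1/(1+P1*P2)], (P3+P4) (series) -> (-3*s^2 + 24*s - 48)/(8*s^3 + 10*s^2 - 8*s + 8)
That last expression is T(s), already simplified. Scaling its denominator by 1/8 (the reciprocal of the leading coefficient) yields the monic denominator.

Answer: s^3 + 5*s^2/4 - s + 1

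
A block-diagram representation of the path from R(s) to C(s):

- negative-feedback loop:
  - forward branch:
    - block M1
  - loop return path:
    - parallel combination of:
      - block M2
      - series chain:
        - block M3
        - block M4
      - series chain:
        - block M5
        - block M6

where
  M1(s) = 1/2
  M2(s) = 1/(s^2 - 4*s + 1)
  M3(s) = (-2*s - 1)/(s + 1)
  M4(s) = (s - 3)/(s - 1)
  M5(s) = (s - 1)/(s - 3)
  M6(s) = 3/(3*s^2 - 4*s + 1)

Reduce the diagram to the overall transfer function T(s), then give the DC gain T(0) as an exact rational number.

The answer is 1.

Reasoning:
Step 1 - series reduction of M3, M4; result (-2*s^2 + 5*s + 3)/(s^2 - 1)
Step 2 - multiply M5, M6 (series); result 3/(3*s^2 - 10*s + 3)
Step 3 - parallel reduction of M2, (M3*M4), (M5*M6); result (-6*s^6 + 59*s^5 - 187*s^4 + 186*s^3 + 22*s^2 - 29*s + 3)/(3*s^6 - 22*s^5 + 43*s^4 - 43*s^2 + 22*s - 3)
Step 4 - close the feedback loop around M1, (M2+(M3*M4)+(M5*M6)); result (3*s^6 - 22*s^5 + 43*s^4 - 43*s^2 + 22*s - 3)/(15*s^5 - 101*s^4 + 186*s^3 - 64*s^2 + 15*s - 3)
DC gain: substitute s = 0 into T(s) from step 4: T(0) = -3/(-3) = 1.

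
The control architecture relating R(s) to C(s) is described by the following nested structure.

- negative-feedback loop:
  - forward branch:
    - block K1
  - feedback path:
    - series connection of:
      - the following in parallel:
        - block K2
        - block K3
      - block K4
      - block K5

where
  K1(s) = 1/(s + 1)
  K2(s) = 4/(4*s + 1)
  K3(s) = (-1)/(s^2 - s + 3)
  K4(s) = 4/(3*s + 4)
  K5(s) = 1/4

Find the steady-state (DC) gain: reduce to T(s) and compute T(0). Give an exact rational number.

First reduce the diagram to T(s).

1. sum the parallel branches K2, K3, giving (4*s^2 - 8*s + 11)/(4*s^3 - 3*s^2 + 11*s + 3)
2. multiply (K2+K3), K4, K5 (series), giving (4*s^2 - 8*s + 11)/(12*s^4 + 7*s^3 + 21*s^2 + 53*s + 12)
3. apply the feedback formula to K1, ((K2+K3)*K4*K5), giving (12*s^4 + 7*s^3 + 21*s^2 + 53*s + 12)/(12*s^5 + 19*s^4 + 28*s^3 + 78*s^2 + 57*s + 23)
The step-3 result is T(s). Setting s = 0: T(0) = 12/23.

Answer: 12/23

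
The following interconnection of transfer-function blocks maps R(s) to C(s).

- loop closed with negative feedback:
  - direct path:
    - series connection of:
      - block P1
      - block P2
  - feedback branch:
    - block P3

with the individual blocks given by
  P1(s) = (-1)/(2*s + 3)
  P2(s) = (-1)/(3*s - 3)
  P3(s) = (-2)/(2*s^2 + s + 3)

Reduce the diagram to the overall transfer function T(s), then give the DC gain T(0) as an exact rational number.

(1) cascade P1, P2: 1/(6*s^2 + 3*s - 9)
(2) reduce the feedback loop with forward (P1*P2) and return P3: (2*s^2 + s + 3)/(12*s^4 + 12*s^3 + 3*s^2 - 29)
Step 2 gives the overall T(s). Then T(0) = 3/(-29) = -3/29.

Final answer: -3/29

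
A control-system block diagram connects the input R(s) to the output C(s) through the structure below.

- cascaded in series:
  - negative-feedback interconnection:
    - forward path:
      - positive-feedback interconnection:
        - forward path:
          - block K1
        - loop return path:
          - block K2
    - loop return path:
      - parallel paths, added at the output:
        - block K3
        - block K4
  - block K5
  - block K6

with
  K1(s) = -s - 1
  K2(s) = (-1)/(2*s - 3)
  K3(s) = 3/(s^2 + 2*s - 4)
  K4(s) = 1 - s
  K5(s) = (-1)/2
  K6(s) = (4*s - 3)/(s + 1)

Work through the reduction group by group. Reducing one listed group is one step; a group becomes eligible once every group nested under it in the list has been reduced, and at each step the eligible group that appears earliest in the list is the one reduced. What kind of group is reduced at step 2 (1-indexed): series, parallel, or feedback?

Step 1 - reduce the feedback loop with forward K1 and return K2
Step 2 - reduce the parallel group K3, K4
Step 3 - collapse the loop ([K1/(1-K1*K2)] forward, (K3+K4) return)
Step 4 - cascade [[K1/(1-K1*K2)]/(1+[K1/(1-K1*K2)]*(K3+K4))], K5, K6
Step 2 collapses a parallel group.

Final answer: parallel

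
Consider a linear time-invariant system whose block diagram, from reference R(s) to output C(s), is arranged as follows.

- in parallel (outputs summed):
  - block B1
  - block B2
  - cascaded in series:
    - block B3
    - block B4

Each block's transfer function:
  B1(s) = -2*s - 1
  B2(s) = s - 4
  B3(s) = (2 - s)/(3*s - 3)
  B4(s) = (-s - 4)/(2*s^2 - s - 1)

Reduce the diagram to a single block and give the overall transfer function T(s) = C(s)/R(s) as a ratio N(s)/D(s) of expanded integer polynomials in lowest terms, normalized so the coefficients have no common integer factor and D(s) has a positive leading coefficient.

Step 1: cascade B3, B4, giving (s^2 + 2*s - 8)/(6*s^3 - 9*s^2 + 3)
Step 2: parallel reduction of B1, B2, (B3*B4); the result is T(s) itself (integer coefficients, no common factor, positive leading denominator coefficient)

Hence the answer: (-6*s^4 - 21*s^3 + 46*s^2 - s - 23)/(6*s^3 - 9*s^2 + 3)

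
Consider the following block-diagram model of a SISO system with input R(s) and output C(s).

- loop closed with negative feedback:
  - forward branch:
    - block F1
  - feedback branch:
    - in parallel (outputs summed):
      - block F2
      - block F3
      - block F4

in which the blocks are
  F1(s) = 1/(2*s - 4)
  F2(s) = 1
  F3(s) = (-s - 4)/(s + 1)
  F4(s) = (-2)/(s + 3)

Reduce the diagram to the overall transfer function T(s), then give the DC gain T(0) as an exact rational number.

Step 1 - parallel reduction of F2, F3, F4 gives (-5*s - 11)/(s^2 + 4*s + 3)
Step 2 - reduce the feedback loop with forward F1 and return (F2+F3+F4) gives (s^2 + 4*s + 3)/(2*s^3 + 4*s^2 - 15*s - 23)
Evaluating the step-2 result (the overall T(s)) at s = 0 gives T(0) = 3/(-23) = -3/23.

Answer: -3/23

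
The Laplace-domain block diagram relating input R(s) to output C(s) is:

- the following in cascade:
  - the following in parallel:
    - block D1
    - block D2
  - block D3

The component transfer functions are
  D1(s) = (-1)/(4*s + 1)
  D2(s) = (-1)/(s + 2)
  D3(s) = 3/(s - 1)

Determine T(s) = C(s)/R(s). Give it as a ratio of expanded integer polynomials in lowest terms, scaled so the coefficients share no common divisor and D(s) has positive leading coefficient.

1. sum the parallel branches D1, D2, giving (-5*s - 3)/(4*s^2 + 9*s + 2)
2. combine (D1+D2), D3 in series - this is the overall T(s), already in the required normalized form

Hence the answer: (-15*s - 9)/(4*s^3 + 5*s^2 - 7*s - 2)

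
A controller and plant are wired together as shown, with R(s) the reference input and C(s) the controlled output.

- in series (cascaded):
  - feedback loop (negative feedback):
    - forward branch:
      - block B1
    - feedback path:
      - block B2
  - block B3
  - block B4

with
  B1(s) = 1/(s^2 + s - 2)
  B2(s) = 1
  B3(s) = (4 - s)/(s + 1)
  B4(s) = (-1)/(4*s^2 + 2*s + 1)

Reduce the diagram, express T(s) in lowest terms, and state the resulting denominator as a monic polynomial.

Step 1 - reduce the feedback loop with forward B1 and return B2: 1/(s^2 + s - 1)
Step 2 - series reduction of [B1/(1+B1*B2)], B3, B4: (s - 4)/(4*s^5 + 10*s^4 + 5*s^3 - 2*s^2 - 2*s - 1)
Step 2 gives the fully reduced T(s), with no common factor left to cancel. The denominator's leading coefficient is 4, so divide each of its coefficients by 4 to get the monic form.

Final answer: s^5 + 5*s^4/2 + 5*s^3/4 - s^2/2 - s/2 - 1/4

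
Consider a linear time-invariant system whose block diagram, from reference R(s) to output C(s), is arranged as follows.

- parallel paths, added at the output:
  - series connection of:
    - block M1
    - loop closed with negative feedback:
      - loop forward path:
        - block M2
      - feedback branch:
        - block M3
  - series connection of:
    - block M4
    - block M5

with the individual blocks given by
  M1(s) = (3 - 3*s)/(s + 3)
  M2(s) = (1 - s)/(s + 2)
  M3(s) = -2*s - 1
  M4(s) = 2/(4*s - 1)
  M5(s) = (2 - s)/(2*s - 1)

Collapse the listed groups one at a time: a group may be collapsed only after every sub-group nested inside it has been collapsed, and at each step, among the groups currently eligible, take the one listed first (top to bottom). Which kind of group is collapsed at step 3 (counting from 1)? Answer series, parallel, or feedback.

Reducing step by step:

Step 1. close the feedback loop around M2, M3
Step 2. multiply M1, [M2/(1+M2*M3)] (series)
Step 3. multiply M4, M5 (series)
Step 4. sum the parallel branches (M1*[M2/(1+M2*M3)]), (M4*M5)
Step 3: series.

Answer: series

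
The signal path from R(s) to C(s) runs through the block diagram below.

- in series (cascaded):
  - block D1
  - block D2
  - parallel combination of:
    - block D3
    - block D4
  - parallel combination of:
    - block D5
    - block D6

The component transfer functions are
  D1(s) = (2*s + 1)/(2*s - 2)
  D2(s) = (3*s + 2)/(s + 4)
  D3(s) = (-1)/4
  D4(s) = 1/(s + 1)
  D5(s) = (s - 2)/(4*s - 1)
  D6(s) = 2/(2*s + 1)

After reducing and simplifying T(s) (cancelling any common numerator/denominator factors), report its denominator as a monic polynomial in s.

1. combine D3, D4 in parallel, giving (3 - s)/(4*s + 4)
2. reduce the parallel group D5, D6, giving (2*s^2 + 5*s - 4)/(8*s^2 + 2*s - 1)
3. reduce the series chain D1, D2, (D3+D4), (D5+D6), giving (-6*s^4 - s^3 + 59*s^2 + 2*s - 24)/(32*s^4 + 120*s^3 - 64*s^2 - 120*s + 32)
T(s) is the step-3 result (common factors already cancelled). Leading coefficient of the denominator: 32. Divide through by 32 for the monic polynomial.

Answer: s^4 + 15*s^3/4 - 2*s^2 - 15*s/4 + 1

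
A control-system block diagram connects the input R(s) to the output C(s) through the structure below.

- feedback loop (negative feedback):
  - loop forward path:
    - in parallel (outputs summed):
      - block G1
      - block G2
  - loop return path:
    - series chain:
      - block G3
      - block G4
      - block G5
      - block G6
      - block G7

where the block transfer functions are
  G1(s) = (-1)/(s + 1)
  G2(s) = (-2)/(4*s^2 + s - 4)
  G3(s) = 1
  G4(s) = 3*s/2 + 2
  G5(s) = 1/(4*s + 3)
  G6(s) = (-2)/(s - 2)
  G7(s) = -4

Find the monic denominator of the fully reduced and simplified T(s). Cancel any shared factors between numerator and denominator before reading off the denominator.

Reducing step by step:

[1] reduce the parallel group G1, G2 = (-4*s^2 - 3*s + 2)/(4*s^3 + 5*s^2 - 3*s - 4)
[2] multiply G3, G4, G5, G6, G7 (series) = (12*s + 16)/(4*s^2 - 5*s - 6)
[3] close the feedback loop around (G1+G2), (G3*G4*G5*G6*G7) = (-16*s^4 + 8*s^3 + 47*s^2 + 8*s - 12)/(16*s^5 - 109*s^3 - 131*s^2 + 14*s + 56)
The result of step 3 is T(s) in lowest terms. Its denominator has leading coefficient 16; dividing the denominator through by 16 makes it monic.

Answer: s^5 - 109*s^3/16 - 131*s^2/16 + 7*s/8 + 7/2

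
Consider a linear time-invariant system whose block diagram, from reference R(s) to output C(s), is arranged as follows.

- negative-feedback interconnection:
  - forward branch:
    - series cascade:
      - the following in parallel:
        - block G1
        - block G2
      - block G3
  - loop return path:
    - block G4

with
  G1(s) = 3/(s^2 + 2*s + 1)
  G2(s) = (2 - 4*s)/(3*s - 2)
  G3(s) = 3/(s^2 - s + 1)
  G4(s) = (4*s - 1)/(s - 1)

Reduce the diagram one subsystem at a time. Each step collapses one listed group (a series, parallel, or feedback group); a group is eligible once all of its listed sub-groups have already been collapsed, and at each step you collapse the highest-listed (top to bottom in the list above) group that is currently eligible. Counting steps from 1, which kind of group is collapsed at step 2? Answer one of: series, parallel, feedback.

Step 1 - reduce the parallel group G1, G2
Step 2 - combine (G1+G2), G3 in series
Step 3 - reduce the feedback loop with forward ((G1+G2)*G3) and return G4
Step 2 collapses a series group.

Therefore the answer is series.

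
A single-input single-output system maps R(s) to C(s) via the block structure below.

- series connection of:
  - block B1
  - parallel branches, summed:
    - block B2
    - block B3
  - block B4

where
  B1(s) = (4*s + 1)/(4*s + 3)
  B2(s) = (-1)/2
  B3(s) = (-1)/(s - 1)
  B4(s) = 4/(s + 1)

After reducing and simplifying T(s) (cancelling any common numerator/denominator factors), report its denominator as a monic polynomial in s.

Answer: s^2 - s/4 - 3/4

Working:
(1) add B2, B3 (parallel), giving (-s - 1)/(2*s - 2)
(2) multiply B1, (B2+B3), B4 (series), giving (-8*s - 2)/(4*s^2 - s - 3)
That last expression is T(s), already simplified. Scaling its denominator by 1/4 (the reciprocal of the leading coefficient) yields the monic denominator.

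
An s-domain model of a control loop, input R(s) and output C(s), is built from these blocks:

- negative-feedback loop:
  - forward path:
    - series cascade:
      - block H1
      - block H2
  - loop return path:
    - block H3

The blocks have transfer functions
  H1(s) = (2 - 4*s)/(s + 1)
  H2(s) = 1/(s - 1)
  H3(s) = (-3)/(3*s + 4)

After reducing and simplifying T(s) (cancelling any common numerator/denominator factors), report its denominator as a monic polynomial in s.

Step 1: reduce the series chain H1, H2, giving (2 - 4*s)/(s^2 - 1)
Step 2: feedback reduction of (H1*H2), H3, giving (-12*s^2 - 10*s + 8)/(3*s^3 + 4*s^2 + 9*s - 10)
That last expression is T(s), already simplified. Scaling its denominator by 1/3 (the reciprocal of the leading coefficient) yields the monic denominator.

Final answer: s^3 + 4*s^2/3 + 3*s - 10/3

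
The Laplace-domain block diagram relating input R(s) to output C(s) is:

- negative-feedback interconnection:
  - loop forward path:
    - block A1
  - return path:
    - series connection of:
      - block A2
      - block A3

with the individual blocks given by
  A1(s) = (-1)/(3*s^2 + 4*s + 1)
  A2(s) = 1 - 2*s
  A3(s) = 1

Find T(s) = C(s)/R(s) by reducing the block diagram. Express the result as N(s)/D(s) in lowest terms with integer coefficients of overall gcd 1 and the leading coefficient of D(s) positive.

(1) reduce the series chain A2, A3 = 1 - 2*s
(2) close the feedback loop around A1, (A2*A3): this yields T(s), and no further normalization is needed

Hence the answer: (-1)/(3*s^2 + 6*s)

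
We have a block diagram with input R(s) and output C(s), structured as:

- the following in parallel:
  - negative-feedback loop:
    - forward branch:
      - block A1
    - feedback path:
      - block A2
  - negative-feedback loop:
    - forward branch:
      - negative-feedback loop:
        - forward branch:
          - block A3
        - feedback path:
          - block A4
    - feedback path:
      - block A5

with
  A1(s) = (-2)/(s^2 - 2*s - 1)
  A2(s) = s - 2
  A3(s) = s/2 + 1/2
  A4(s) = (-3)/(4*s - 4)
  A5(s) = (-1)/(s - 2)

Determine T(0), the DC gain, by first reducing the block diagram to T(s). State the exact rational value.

First reduce the diagram to T(s).

[1] close the feedback loop around A1, A2; result (-2)/(s^2 - 4*s + 3)
[2] reduce the feedback loop with forward A3 and return A4; result (4*s^2 - 4)/(5*s - 11)
[3] feedback reduction of [A3/(1+A3*A4)], A5; result (4*s^3 - 8*s^2 - 4*s + 8)/(s^2 - 21*s + 26)
[4] add [A1/(1+A1*A2)], [[A3/(1+A3*A4)]/(1+[A3/(1+A3*A4)]*A5)] (parallel); result (4*s^5 - 24*s^4 + 40*s^3 - 2*s^2 - 2*s - 28)/(s^4 - 25*s^3 + 113*s^2 - 167*s + 78)
Step 4 gives the overall T(s). Then T(0) = -28/78 = -14/39.

Answer: -14/39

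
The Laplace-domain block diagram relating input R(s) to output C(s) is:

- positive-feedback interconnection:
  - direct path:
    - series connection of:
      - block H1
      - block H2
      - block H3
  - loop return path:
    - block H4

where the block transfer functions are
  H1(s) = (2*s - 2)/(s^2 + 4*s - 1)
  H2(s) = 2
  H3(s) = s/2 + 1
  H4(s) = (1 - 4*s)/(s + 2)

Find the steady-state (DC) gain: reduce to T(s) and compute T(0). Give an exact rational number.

Step 1: series reduction of H1, H2, H3: (2*s^2 + 2*s - 4)/(s^2 + 4*s - 1)
Step 2: apply the feedback formula to (H1*H2*H3), H4: (2*s^2 + 2*s - 4)/(9*s^2 - 6*s + 1)
DC gain: substitute s = 0 into T(s) from step 2: T(0) = -4/1 = -4.

Final answer: -4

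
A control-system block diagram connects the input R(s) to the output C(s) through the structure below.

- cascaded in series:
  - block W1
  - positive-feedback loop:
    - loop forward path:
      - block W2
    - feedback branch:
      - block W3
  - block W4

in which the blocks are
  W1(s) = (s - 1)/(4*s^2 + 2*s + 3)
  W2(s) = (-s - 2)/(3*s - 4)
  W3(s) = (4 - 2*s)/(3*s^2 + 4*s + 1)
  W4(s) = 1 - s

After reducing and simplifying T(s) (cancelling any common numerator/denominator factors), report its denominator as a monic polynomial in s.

[1] reduce the feedback loop with forward W2 and return W3: (-3*s^3 - 10*s^2 - 9*s - 2)/(9*s^3 - 2*s^2 - 13*s + 4)
[2] cascade W1, [W2/(1-W2*W3)], W4: (3*s^5 + 4*s^4 - 8*s^3 - 6*s^2 + 5*s + 2)/(36*s^5 + 10*s^4 - 29*s^3 - 16*s^2 - 31*s + 12)
That last expression is T(s), already simplified. Scaling its denominator by 1/36 (the reciprocal of the leading coefficient) yields the monic denominator.

Answer: s^5 + 5*s^4/18 - 29*s^3/36 - 4*s^2/9 - 31*s/36 + 1/3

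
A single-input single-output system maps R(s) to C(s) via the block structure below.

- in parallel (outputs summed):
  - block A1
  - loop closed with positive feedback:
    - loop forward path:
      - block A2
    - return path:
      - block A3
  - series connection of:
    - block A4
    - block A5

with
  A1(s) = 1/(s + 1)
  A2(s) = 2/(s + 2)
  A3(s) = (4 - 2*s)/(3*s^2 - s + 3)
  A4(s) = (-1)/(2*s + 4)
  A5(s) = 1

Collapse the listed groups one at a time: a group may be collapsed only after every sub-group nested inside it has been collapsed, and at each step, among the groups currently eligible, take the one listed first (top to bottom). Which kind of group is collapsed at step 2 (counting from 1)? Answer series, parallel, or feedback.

Step 1. apply the feedback formula to A2, A3
Step 2. multiply A4, A5 (series)
Step 3. reduce the parallel group A1, [A2/(1-A2*A3)], (A4*A5)
So the answer for step 2 is series.

Answer: series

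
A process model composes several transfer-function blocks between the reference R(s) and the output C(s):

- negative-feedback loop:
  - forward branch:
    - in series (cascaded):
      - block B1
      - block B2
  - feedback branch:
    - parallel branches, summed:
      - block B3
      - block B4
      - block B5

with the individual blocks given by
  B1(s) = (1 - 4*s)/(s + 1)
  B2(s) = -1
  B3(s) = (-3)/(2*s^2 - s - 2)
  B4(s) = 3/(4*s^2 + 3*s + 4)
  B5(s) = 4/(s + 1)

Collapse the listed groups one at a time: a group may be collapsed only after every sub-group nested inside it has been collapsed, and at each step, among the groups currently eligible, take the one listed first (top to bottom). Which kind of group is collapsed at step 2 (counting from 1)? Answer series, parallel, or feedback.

Answer: parallel

Working:
Step 1. cascade B1, B2
Step 2. combine B3, B4, B5 in parallel
Step 3. apply the feedback formula to (B1*B2), (B3+B4+B5)
So the answer for step 2 is parallel.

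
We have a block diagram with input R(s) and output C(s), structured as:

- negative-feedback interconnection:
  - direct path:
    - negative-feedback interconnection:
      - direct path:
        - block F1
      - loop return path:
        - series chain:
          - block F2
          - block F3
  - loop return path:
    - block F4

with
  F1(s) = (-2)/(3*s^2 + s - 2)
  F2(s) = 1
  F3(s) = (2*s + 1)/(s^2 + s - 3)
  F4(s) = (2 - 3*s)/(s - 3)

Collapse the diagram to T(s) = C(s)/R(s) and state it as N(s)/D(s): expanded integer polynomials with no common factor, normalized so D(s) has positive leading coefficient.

Step 1. series reduction of F2, F3 = (2*s + 1)/(s^2 + s - 3)
Step 2. reduce the feedback loop with forward F1 and return (F2*F3) = (-2*s^2 - 2*s + 6)/(3*s^4 + 4*s^3 - 10*s^2 - 9*s + 4)
Step 3. collapse the loop ([F1/(1+F1*(F2*F3))] forward, F4 return), which is the overall transfer function T(s) = C(s)/R(s) in lowest terms

Final answer: (-2*s^3 + 4*s^2 + 12*s - 18)/(3*s^5 - 5*s^4 - 16*s^3 + 23*s^2 + 9*s)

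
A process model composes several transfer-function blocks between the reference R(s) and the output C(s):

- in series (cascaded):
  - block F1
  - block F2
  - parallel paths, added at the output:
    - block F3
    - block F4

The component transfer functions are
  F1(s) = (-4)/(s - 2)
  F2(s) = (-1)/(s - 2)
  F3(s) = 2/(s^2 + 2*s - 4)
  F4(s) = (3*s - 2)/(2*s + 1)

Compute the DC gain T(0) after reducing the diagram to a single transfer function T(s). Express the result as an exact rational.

The answer is -5/2.

Reasoning:
Step 1. reduce the parallel group F3, F4 gives (3*s^3 + 4*s^2 - 12*s + 10)/(2*s^3 + 5*s^2 - 6*s - 4)
Step 2. cascade F1, F2, (F3+F4) gives (12*s^3 + 16*s^2 - 48*s + 40)/(2*s^5 - 3*s^4 - 18*s^3 + 40*s^2 - 8*s - 16)
That last expression is T(s); at s = 0 only the constant terms survive, so T(0) = 40/(-16) = -5/2.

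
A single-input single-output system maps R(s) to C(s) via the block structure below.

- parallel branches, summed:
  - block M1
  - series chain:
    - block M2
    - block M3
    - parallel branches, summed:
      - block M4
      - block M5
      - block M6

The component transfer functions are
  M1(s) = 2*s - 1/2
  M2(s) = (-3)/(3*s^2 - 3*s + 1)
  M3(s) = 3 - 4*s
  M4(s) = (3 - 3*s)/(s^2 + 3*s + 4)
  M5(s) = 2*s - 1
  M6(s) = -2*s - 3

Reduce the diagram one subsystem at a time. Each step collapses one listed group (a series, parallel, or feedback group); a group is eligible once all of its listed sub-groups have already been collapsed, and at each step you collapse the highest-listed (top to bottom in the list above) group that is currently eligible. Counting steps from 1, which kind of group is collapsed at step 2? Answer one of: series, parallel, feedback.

(1) add M4, M5, M6 (parallel)
(2) multiply M2, M3, (M4+M5+M6) (series)
(3) add M1, (M2*M3*(M4+M5+M6)) (parallel)
At step 2 the group reduced is series.

Therefore the answer is series.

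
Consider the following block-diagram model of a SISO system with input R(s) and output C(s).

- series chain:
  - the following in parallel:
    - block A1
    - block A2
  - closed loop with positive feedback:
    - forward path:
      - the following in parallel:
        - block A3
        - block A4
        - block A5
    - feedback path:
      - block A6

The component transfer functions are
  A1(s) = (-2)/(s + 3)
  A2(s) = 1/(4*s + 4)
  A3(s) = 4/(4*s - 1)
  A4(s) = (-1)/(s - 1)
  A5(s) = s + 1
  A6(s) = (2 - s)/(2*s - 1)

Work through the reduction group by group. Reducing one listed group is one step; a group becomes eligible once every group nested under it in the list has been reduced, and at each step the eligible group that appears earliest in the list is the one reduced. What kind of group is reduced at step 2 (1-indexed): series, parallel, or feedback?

Step 1. combine A1, A2 in parallel
Step 2. reduce the parallel group A3, A4, A5
Step 3. feedback reduction of (A3+A4+A5), A6
Step 4. cascade (A1+A2), [(A3+A4+A5)/(1-(A3+A4+A5)*A6)]
At step 2 the group reduced is parallel.

Hence the answer: parallel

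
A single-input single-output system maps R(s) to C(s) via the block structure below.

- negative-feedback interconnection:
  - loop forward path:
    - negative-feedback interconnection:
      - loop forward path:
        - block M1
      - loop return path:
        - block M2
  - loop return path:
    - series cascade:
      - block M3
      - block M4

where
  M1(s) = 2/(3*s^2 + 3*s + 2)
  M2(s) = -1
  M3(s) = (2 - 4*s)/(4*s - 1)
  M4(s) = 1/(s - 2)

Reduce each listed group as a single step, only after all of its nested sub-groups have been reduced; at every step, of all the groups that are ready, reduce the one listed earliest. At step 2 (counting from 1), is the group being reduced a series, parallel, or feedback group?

[1] feedback reduction of M1, M2
[2] multiply M3, M4 (series)
[3] close the feedback loop around [M1/(1+M1*M2)], (M3*M4)
At step 2 the group reduced is series.

Therefore the answer is series.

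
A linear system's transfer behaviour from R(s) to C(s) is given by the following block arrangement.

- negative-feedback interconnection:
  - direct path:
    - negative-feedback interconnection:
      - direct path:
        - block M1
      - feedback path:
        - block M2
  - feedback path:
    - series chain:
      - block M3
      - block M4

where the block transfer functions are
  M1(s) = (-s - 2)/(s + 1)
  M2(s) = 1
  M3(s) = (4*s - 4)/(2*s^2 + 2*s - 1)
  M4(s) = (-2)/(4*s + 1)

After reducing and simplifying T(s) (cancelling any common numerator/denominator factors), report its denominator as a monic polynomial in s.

First reduce the diagram to T(s).

Step 1 - close the feedback loop around M1, M2; result s + 2
Step 2 - cascade M3, M4; result (8 - 8*s)/(8*s^3 + 10*s^2 - 2*s - 1)
Step 3 - reduce the feedback loop with forward [M1/(1+M1*M2)] and return (M3*M4); result (8*s^4 + 26*s^3 + 18*s^2 - 5*s - 2)/(8*s^3 + 2*s^2 - 10*s + 15)
The result of step 3 is T(s) in lowest terms. Its denominator has leading coefficient 8; dividing the denominator through by 8 makes it monic.

Answer: s^3 + s^2/4 - 5*s/4 + 15/8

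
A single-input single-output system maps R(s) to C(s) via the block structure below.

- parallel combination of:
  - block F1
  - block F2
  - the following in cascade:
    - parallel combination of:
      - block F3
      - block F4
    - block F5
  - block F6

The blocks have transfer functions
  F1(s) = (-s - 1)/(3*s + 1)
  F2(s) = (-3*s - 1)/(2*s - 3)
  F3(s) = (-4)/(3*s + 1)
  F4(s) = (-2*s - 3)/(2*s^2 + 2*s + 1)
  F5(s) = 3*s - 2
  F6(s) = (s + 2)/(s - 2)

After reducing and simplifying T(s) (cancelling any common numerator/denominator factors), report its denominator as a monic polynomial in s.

Answer: s^5 - 13*s^4/6 - 5*s^3/6 + 5*s^2/4 + 23*s/12 + 1/2

Working:
Step 1 - reduce the parallel group F3, F4 gives (-14*s^2 - 19*s - 7)/(6*s^3 + 8*s^2 + 5*s + 1)
Step 2 - multiply (F3+F4), F5 (series) gives (-42*s^3 - 29*s^2 + 17*s + 14)/(6*s^3 + 8*s^2 + 5*s + 1)
Step 3 - reduce the parallel group F1, F2, ((F3+F4)*F5), F6 gives (-94*s^5 + 270*s^4 + 14*s^3 - 273*s^2 - 21*s + 74)/(12*s^5 - 26*s^4 - 10*s^3 + 15*s^2 + 23*s + 6)
That last expression is T(s), already simplified. Scaling its denominator by 1/12 (the reciprocal of the leading coefficient) yields the monic denominator.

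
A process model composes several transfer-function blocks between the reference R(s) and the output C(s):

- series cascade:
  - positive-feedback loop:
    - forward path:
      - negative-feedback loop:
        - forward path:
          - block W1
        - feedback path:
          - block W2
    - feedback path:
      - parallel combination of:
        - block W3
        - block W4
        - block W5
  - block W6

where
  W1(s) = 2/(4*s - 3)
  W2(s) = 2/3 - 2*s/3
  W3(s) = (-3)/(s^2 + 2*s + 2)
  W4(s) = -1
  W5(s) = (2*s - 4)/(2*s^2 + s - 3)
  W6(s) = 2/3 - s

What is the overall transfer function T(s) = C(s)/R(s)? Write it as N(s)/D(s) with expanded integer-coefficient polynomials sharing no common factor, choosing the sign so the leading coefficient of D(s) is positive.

The answer is (-12*s^5 - 22*s^4 + 2*s^3 + 36*s^2 + 20*s - 24)/(16*s^5 + 42*s^4 + 17*s^3 + 7*s^2 - 10*s - 12).

Reasoning:
Step 1 - collapse the loop (W1 forward, W2 return); result 6/(8*s - 5)
Step 2 - sum the parallel branches W3, W4, W5; result (-2*s^4 - 3*s^3 - 9*s^2 - 3*s + 7)/(2*s^4 + 5*s^3 + 3*s^2 - 4*s - 6)
Step 3 - collapse the loop ([W1/(1+W1*W2)] forward, (W3+W4+W5) return); result (12*s^4 + 30*s^3 + 18*s^2 - 24*s - 36)/(16*s^5 + 42*s^4 + 17*s^3 + 7*s^2 - 10*s - 12)
Step 4 - multiply [[W1/(1+W1*W2)]/(1-[W1/(1+W1*W2)]*(W3+W4+W5))], W6 (series) - this is the overall T(s), already in the required normalized form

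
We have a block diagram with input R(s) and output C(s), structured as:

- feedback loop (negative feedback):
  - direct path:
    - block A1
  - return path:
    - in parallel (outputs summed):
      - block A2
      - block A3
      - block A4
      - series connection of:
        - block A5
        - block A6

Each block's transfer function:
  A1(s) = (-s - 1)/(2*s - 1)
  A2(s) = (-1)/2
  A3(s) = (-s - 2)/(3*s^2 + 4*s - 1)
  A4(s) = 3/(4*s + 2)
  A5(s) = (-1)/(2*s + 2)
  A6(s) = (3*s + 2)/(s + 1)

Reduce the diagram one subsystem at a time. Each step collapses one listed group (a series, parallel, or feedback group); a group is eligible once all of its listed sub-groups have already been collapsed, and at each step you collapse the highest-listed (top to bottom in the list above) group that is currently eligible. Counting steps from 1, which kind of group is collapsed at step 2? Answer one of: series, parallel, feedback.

(1) cascade A5, A6
(2) parallel reduction of A2, A3, A4, (A5*A6)
(3) apply the feedback formula to A1, (A2+A3+A4+(A5*A6))
The group at step 2 is a parallel group.

Answer: parallel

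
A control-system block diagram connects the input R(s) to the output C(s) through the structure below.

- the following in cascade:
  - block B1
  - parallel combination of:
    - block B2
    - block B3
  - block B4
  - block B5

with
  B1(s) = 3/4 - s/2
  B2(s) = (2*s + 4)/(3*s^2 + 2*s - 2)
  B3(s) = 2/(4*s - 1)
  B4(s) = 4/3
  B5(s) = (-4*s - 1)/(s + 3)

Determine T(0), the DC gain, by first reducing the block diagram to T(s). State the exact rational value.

[1] combine B2, B3 in parallel: (14*s^2 + 18*s - 8)/(12*s^3 + 5*s^2 - 10*s + 2)
[2] reduce the series chain B1, (B2+B3), B4, B5: (112*s^4 + 4*s^3 - 286*s^2 + 26*s + 24)/(36*s^4 + 123*s^3 + 15*s^2 - 84*s + 18)
The step-2 result is T(s). Setting s = 0: T(0) = 24/18 = 4/3.

Answer: 4/3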